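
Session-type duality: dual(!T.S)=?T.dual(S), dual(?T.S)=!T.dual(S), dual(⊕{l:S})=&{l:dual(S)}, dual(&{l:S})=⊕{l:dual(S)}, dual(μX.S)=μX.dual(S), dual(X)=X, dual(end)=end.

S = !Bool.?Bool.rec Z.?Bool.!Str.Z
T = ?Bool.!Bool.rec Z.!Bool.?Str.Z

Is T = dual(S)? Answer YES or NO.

!Bool | ?Bool  match
  ?Bool | !Bool  match
    rec Z | rec Z  match (binder kept)
      ?Bool | !Bool  match
        !Str | ?Str  match
          Z | Z  match

YES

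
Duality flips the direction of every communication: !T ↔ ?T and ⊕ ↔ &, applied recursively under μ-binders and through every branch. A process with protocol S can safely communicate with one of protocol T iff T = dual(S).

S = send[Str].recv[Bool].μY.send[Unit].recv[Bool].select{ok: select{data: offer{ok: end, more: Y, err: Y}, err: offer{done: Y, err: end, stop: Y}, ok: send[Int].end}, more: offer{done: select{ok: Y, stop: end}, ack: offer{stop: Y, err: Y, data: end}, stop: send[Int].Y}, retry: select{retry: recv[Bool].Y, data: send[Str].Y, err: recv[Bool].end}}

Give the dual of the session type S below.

recv[Str].send[Bool].μY.recv[Unit].send[Bool].offer{ok: offer{data: select{ok: end, more: Y, err: Y}, err: select{done: Y, err: end, stop: Y}, ok: recv[Int].end}, more: select{done: offer{ok: Y, stop: end}, ack: select{stop: Y, err: Y, data: end}, stop: recv[Int].Y}, retry: offer{retry: send[Bool].Y, data: recv[Str].Y, err: send[Bool].end}}

send[Str] → recv[Str]
  recv[Bool] → send[Bool]
    μY → μY  (μ self-dual)
      send[Unit] → recv[Unit]
        recv[Bool] → send[Bool]
          select{ok,more,retry} → offer{ok,more,retry}  (⊕→&)
            • ok:
              select{data,err,ok} → offer{data,err,ok}  (⊕→&)
                • data:
                  offer{ok,more,err} → select{ok,more,err}  (&→⊕)
                    • ok:
                      dual(end) = end
                    • more:
                      dual(Y) = Y
                    • err:
                      dual(Y) = Y
                • err:
                  offer{done,err,stop} → select{done,err,stop}  (&→⊕)
                    • done:
                      dual(Y) = Y
                    • err:
                      dual(end) = end
                    • stop:
                      dual(Y) = Y
                • ok:
                  send[Int] → recv[Int]
                    dual(end) = end
            • more:
              offer{done,ack,stop} → select{done,ack,stop}  (&→⊕)
                • done:
                  select{ok,stop} → offer{ok,stop}  (⊕→&)
                    • ok:
                      dual(Y) = Y
                    • stop:
                      dual(end) = end
                • ack:
                  offer{stop,err,data} → select{stop,err,data}  (&→⊕)
                    • stop:
                      dual(Y) = Y
                    • err:
                      dual(Y) = Y
                    • data:
                      dual(end) = end
                • stop:
                  send[Int] → recv[Int]
                    dual(Y) = Y
            • retry:
              select{retry,data,err} → offer{retry,data,err}  (⊕→&)
                • retry:
                  recv[Bool] → send[Bool]
                    dual(Y) = Y
                • data:
                  send[Str] → recv[Str]
                    dual(Y) = Y
                • err:
                  recv[Bool] → send[Bool]
                    dual(end) = end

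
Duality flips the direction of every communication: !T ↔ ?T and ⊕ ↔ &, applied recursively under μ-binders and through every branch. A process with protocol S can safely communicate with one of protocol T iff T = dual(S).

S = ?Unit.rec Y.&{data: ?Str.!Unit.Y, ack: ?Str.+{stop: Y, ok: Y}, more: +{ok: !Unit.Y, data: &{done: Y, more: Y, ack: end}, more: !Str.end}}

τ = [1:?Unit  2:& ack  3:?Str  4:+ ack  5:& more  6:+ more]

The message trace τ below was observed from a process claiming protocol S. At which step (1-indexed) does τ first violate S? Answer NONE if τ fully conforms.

4

step 1: ?Unit  ok  state: rec Y.…
step 2: & ack  ok  state: ?Str.+{stop: rec Y.…, ok: rec Y.…}
step 3: ?Str  ok  state: +{stop: rec Y.…, ok: rec Y.…}
step 4: got + ack, protocol expects + stop or + ok  ✗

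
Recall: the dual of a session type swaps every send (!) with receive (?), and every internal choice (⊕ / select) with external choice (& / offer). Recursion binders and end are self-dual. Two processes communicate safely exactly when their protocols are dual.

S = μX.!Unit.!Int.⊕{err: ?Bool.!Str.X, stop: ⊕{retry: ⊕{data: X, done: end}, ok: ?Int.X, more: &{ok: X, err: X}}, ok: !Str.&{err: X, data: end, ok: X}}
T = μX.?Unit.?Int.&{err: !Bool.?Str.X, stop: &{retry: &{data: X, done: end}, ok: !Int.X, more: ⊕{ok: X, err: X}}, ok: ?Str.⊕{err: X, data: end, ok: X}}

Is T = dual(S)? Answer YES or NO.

μX | μX  ok (binder kept)
  !Unit | ?Unit  ok
    !Int | ?Int  ok
      ⊕{err,stop,ok} | &{err,stop,ok}  ok same labels
        [err]
          ?Bool | !Bool  ok
            !Str | ?Str  ok
              X | X  ok
        [stop]
          ⊕{retry,ok,more} | &{retry,ok,more}  ok same labels
            [retry]
              ⊕{data,done} | &{data,done}  ok same labels
                [data]
                  X | X  ok
                [done]
                  end | end  ok
            [ok]
              ?Int | !Int  ok
                X | X  ok
            [more]
              &{ok,err} | ⊕{ok,err}  ok same labels
                [ok]
                  X | X  ok
                [err]
                  X | X  ok
        [ok]
          !Str | ?Str  ok
            &{err,data,ok} | ⊕{err,data,ok}  ok same labels
              [err]
                X | X  ok
              [data]
                end | end  ok
              [ok]
                X | X  ok

YES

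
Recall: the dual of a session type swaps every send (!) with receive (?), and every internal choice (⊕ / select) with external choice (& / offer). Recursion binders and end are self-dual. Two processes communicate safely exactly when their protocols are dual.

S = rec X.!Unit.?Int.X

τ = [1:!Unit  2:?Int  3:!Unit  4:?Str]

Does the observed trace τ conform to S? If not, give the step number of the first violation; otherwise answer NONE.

4

step 1: !Unit  ✓  residual = ?Int.rec X.…
step 2: ?Int  ✓  residual = rec X.…
step 3: !Unit  ✓  residual = ?Int.rec X.…
step 4: got ?Str, protocol expects ?Int  ✗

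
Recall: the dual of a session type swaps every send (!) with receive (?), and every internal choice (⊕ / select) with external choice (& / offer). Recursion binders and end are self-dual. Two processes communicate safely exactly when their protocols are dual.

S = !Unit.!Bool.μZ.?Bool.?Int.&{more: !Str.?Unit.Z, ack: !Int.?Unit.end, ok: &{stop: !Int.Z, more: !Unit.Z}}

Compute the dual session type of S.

?Unit.?Bool.μZ.!Bool.!Int.⊕{more: ?Str.!Unit.Z, ack: ?Int.!Unit.end, ok: ⊕{stop: ?Int.Z, more: ?Unit.Z}}

!Unit ↦ ?Unit
  !Bool ↦ ?Bool
    μZ ↦ μZ  (rec unchanged)
      ?Bool ↦ !Bool
        ?Int ↦ !Int
          &{more,ack,ok} ↦ ⊕{more,ack,ok}  (external→internal)
            case more:
              !Str ↦ ?Str
                ?Unit ↦ !Unit
                  dual(Z) = Z
            case ack:
              !Int ↦ ?Int
                ?Unit ↦ !Unit
                  dual(end) = end
            case ok:
              &{stop,more} ↦ ⊕{stop,more}  (external→internal)
                case stop:
                  !Int ↦ ?Int
                    dual(Z) = Z
                case more:
                  !Unit ↦ ?Unit
                    dual(Z) = Z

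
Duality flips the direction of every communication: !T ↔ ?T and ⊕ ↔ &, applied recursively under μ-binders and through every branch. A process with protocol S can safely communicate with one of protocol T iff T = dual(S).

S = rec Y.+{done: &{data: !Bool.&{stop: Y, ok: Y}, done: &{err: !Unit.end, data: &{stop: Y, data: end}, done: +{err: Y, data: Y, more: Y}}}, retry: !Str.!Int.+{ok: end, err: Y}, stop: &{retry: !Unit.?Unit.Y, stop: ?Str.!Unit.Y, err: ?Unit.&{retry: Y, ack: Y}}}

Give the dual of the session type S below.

rec Y ↦ rec Y  (binder kept)
  +{done,retry,stop} ↦ &{done,retry,stop}  (select→offer)
    [done]
      &{data,done} ↦ +{data,done}  (&→⊕)
        [data]
          !Bool ↦ ?Bool
            &{stop,ok} ↦ +{stop,ok}  (&→⊕)
              [stop]
                Y self-dual
              [ok]
                Y self-dual
        [done]
          &{err,data,done} ↦ +{err,data,done}  (&→⊕)
            [err]
              !Unit ↦ ?Unit
                end self-dual
            [data]
              &{stop,data} ↦ +{stop,data}  (&→⊕)
                [stop]
                  Y self-dual
                [data]
                  end self-dual
            [done]
              +{err,data,more} ↦ &{err,data,more}  (select→offer)
                [err]
                  Y self-dual
                [data]
                  Y self-dual
                [more]
                  Y self-dual
    [retry]
      !Str ↦ ?Str
        !Int ↦ ?Int
          +{ok,err} ↦ &{ok,err}  (select→offer)
            [ok]
              end self-dual
            [err]
              Y self-dual
    [stop]
      &{retry,stop,err} ↦ +{retry,stop,err}  (&→⊕)
        [retry]
          !Unit ↦ ?Unit
            ?Unit ↦ !Unit
              Y self-dual
        [stop]
          ?Str ↦ !Str
            !Unit ↦ ?Unit
              Y self-dual
        [err]
          ?Unit ↦ !Unit
            &{retry,ack} ↦ +{retry,ack}  (&→⊕)
              [retry]
                Y self-dual
              [ack]
                Y self-dual

rec Y.&{done: +{data: ?Bool.+{stop: Y, ok: Y}, done: +{err: ?Unit.end, data: +{stop: Y, data: end}, done: &{err: Y, data: Y, more: Y}}}, retry: ?Str.?Int.&{ok: end, err: Y}, stop: +{retry: ?Unit.!Unit.Y, stop: !Str.?Unit.Y, err: !Unit.+{retry: Y, ack: Y}}}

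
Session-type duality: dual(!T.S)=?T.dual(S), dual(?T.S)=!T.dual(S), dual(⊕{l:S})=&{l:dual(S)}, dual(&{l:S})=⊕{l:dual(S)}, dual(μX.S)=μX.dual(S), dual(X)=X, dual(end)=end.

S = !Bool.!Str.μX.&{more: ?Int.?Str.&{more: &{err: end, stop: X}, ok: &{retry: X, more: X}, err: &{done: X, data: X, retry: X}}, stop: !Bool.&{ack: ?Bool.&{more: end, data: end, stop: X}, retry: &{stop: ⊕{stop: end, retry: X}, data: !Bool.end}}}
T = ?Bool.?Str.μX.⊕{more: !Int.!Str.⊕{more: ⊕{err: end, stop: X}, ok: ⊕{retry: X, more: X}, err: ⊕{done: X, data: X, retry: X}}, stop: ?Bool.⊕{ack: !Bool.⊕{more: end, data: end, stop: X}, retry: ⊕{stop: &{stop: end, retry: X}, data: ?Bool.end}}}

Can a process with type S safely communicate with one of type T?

YES

!Bool | ?Bool  ✓
  !Str | ?Str  ✓
    μX | μX  ✓ (rec unchanged)
      &{more,stop} | ⊕{more,stop}  ✓ labels match
        [more]
          ?Int | !Int  ✓
            ?Str | !Str  ✓
              &{more,ok,err} | ⊕{more,ok,err}  ✓ labels match
                [more]
                  &{err,stop} | ⊕{err,stop}  ✓ labels match
                    [err]
                      end | end  ✓
                    [stop]
                      X | X  ✓
                [ok]
                  &{retry,more} | ⊕{retry,more}  ✓ labels match
                    [retry]
                      X | X  ✓
                    [more]
                      X | X  ✓
                [err]
                  &{done,data,retry} | ⊕{done,data,retry}  ✓ labels match
                    [done]
                      X | X  ✓
                    [data]
                      X | X  ✓
                    [retry]
                      X | X  ✓
        [stop]
          !Bool | ?Bool  ✓
            &{ack,retry} | ⊕{ack,retry}  ✓ labels match
              [ack]
                ?Bool | !Bool  ✓
                  &{more,data,stop} | ⊕{more,data,stop}  ✓ labels match
                    [more]
                      end | end  ✓
                    [data]
                      end | end  ✓
                    [stop]
                      X | X  ✓
              [retry]
                &{stop,data} | ⊕{stop,data}  ✓ labels match
                  [stop]
                    ⊕{stop,retry} | &{stop,retry}  ✓ labels match
                      [stop]
                        end | end  ✓
                      [retry]
                        X | X  ✓
                  [data]
                    !Bool | ?Bool  ✓
                      end | end  ✓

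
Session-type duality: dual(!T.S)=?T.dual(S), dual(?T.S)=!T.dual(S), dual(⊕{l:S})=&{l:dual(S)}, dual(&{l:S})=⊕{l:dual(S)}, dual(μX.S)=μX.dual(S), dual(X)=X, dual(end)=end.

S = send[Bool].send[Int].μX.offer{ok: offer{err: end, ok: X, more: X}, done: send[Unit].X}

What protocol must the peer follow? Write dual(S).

recv[Bool].recv[Int].μX.select{ok: select{err: end, ok: X, more: X}, done: recv[Unit].X}

send[Bool] = recv[Bool]
  send[Int] = recv[Int]
    μX = μX  (binder kept)
      offer{ok,done} = select{ok,done}  (external→internal)
        [ok]
          offer{err,ok,more} = select{err,ok,more}  (external→internal)
            [err]
              end ↦ end
            [ok]
              X ↦ X
            [more]
              X ↦ X
        [done]
          send[Unit] = recv[Unit]
            X ↦ X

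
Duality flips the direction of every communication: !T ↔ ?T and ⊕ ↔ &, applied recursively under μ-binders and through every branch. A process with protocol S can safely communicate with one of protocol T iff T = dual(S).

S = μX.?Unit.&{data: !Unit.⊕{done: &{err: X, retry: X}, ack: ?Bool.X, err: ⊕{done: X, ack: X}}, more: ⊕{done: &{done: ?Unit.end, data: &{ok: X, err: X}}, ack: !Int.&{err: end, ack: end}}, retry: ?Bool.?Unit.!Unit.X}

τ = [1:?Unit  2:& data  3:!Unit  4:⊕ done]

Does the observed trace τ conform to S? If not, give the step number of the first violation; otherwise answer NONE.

NONE

step 1: ?Unit  match  now at &{data: !Unit.⊕{done: &{err: μX.…, retry: μX.…}, ack: ?Bool.μX.…, err: ⊕{done: μX.…, ack: μX.…}}, more: ⊕{done: &{done: ?Unit.end, data: &{ok: μX.…, err: μX.…}}, ack: !Int.&{err: end, ack: end}}, retry: ?Bool.?Unit.!Unit.μX.…}
step 2: & data  match  now at !Unit.⊕{done: &{err: μX.…, retry: μX.…}, ack: ?Bool.μX.…, err: ⊕{done: μX.…, ack: μX.…}}
step 3: !Unit  match  now at ⊕{done: &{err: μX.…, retry: μX.…}, ack: ?Bool.μX.…, err: ⊕{done: μX.…, ack: μX.…}}
step 4: ⊕ done  match  now at &{err: μX.…, retry: μX.…}
trace exhausted — no violation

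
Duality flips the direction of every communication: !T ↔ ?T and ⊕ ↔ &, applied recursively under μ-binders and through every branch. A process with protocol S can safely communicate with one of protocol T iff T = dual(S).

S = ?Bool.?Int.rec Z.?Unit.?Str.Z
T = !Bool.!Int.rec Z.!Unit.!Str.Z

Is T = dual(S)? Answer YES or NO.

?Bool vs !Bool  ok
  ?Int vs !Int  ok
    rec Z vs rec Z  ok (μ self-dual)
      ?Unit vs !Unit  ok
        ?Str vs !Str  ok
          Z vs Z  ok

YES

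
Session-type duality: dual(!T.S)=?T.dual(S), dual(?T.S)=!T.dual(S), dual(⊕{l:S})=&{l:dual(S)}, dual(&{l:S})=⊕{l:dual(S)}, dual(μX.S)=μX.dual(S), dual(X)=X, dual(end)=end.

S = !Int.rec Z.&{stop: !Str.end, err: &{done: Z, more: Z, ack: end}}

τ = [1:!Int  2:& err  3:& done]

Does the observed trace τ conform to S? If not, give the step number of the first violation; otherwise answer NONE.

[1] !Int  ✓  state: rec Z.…
[2] & err  ✓  state: &{done: rec Z.…, more: rec Z.…, ack: end}
[3] & done  ✓  state: rec Z.…
τ conforms to S (length 3)

NONE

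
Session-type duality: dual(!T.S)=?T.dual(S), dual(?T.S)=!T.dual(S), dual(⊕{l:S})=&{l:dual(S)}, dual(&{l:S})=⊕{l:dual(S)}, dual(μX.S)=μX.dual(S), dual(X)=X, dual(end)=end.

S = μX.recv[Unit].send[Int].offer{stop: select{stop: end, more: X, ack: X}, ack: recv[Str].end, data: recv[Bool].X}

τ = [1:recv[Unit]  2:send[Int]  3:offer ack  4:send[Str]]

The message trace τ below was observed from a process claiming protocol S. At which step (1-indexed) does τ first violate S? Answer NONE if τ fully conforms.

4

@1 recv[Unit]  ok  now at send[Int].offer{stop: select{stop: end, more: μX.…, ack: μX.…}, ack: recv[Str].end, data: recv[Bool].μX.…}
@2 send[Int]  ok  now at offer{stop: select{stop: end, more: μX.…, ack: μX.…}, ack: recv[Str].end, data: recv[Bool].μX.…}
@3 offer ack  ok  now at recv[Str].end
@4 got send[Str], protocol expects recv[Str]  ✗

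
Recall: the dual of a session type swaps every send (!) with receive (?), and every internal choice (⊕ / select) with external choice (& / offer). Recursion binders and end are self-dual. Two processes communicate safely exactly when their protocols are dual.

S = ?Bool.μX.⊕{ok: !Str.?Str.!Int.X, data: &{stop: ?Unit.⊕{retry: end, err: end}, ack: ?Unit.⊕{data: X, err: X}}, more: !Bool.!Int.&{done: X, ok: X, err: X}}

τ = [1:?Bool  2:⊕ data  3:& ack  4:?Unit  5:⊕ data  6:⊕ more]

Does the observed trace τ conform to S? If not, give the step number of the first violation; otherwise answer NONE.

NONE

[1] ?Bool  ok  cont: μX.…
[2] ⊕ data  ok  cont: &{stop: ?Unit.⊕{retry: end, err: end}, ack: ?Unit.⊕{data: μX.…, err: μX.…}}
[3] & ack  ok  cont: ?Unit.⊕{data: μX.…, err: μX.…}
[4] ?Unit  ok  cont: ⊕{data: μX.…, err: μX.…}
[5] ⊕ data  ok  cont: μX.…
[6] ⊕ more  ok  cont: !Bool.!Int.&{done: μX.…, ok: μX.…, err: μX.…}
all 6 steps conform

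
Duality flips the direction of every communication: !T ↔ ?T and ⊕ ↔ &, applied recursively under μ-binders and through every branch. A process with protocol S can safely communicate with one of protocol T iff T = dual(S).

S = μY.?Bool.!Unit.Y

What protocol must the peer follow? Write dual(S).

μY.!Bool.?Unit.Y

μY = μY  (rec unchanged)
  ?Bool = !Bool
    !Unit = ?Unit
      dual(Y) = Y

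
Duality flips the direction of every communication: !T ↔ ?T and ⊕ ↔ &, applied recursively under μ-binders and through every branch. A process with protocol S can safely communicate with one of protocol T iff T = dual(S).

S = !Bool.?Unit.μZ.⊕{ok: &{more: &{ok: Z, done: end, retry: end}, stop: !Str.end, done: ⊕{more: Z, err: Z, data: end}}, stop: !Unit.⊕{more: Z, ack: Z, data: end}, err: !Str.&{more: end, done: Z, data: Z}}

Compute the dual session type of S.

!Bool = ?Bool
  ?Unit = !Unit
    μZ = μZ  (binder kept)
      ⊕{ok,stop,err} = &{ok,stop,err}  (⊕→&)
        case ok:
          &{more,stop,done} = ⊕{more,stop,done}  (&→⊕)
            case more:
              &{ok,done,retry} = ⊕{ok,done,retry}  (&→⊕)
                case ok:
                  Z self-dual
                case done:
                  end self-dual
                case retry:
                  end self-dual
            case stop:
              !Str = ?Str
                end self-dual
            case done:
              ⊕{more,err,data} = &{more,err,data}  (⊕→&)
                case more:
                  Z self-dual
                case err:
                  Z self-dual
                case data:
                  end self-dual
        case stop:
          !Unit = ?Unit
            ⊕{more,ack,data} = &{more,ack,data}  (⊕→&)
              case more:
                Z self-dual
              case ack:
                Z self-dual
              case data:
                end self-dual
        case err:
          !Str = ?Str
            &{more,done,data} = ⊕{more,done,data}  (&→⊕)
              case more:
                end self-dual
              case done:
                Z self-dual
              case data:
                Z self-dual

?Bool.!Unit.μZ.&{ok: ⊕{more: ⊕{ok: Z, done: end, retry: end}, stop: ?Str.end, done: &{more: Z, err: Z, data: end}}, stop: ?Unit.&{more: Z, ack: Z, data: end}, err: ?Str.⊕{more: end, done: Z, data: Z}}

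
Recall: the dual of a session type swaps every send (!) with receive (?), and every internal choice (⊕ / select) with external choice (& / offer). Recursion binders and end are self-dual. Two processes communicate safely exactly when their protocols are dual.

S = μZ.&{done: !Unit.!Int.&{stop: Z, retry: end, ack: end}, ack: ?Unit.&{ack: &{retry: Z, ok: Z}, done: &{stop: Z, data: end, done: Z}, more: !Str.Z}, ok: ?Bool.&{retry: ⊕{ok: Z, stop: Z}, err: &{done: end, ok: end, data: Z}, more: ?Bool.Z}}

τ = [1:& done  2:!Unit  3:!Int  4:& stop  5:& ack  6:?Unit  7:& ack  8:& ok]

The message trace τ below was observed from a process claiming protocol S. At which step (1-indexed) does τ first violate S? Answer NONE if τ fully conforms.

NONE

@1 & done  match  state: !Unit.!Int.&{stop: μZ.…, retry: end, ack: end}
@2 !Unit  match  state: !Int.&{stop: μZ.…, retry: end, ack: end}
@3 !Int  match  state: &{stop: μZ.…, retry: end, ack: end}
@4 & stop  match  state: μZ.…
@5 & ack  match  state: ?Unit.&{ack: &{retry: μZ.…, ok: μZ.…}, done: &{stop: μZ.…, data: end, done: μZ.…}, more: !Str.μZ.…}
@6 ?Unit  match  state: &{ack: &{retry: μZ.…, ok: μZ.…}, done: &{stop: μZ.…, data: end, done: μZ.…}, more: !Str.μZ.…}
@7 & ack  match  state: &{retry: μZ.…, ok: μZ.…}
@8 & ok  match  state: μZ.…
all 8 steps conform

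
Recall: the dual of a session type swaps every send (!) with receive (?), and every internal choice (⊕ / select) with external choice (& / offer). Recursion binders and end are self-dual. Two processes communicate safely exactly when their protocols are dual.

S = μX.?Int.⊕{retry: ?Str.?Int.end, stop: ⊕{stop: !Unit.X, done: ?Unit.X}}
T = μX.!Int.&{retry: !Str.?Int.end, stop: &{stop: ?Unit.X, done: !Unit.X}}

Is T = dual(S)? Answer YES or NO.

NO

μX | μX  match (rec unchanged)
  ?Int | !Int  match
    ⊕{retry,stop} | &{retry,stop}  match labels match
      case retry:
        ?Str | !Str  match
          ?Int | ?Int  ✗ same direction on both sides — not dual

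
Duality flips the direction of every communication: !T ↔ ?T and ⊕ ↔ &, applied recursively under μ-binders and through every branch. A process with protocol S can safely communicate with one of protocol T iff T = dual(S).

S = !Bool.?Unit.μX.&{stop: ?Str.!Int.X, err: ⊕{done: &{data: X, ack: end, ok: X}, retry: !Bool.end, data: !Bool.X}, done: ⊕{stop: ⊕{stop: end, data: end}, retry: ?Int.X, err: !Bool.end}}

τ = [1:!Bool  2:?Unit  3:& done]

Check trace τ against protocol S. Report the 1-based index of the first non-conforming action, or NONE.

NONE

step 1: !Bool  ✓  now at ?Unit.μX.…
step 2: ?Unit  ✓  now at μX.…
step 3: & done  ✓  now at ⊕{stop: ⊕{stop: end, data: end}, retry: ?Int.μX.…, err: !Bool.end}
all 3 steps conform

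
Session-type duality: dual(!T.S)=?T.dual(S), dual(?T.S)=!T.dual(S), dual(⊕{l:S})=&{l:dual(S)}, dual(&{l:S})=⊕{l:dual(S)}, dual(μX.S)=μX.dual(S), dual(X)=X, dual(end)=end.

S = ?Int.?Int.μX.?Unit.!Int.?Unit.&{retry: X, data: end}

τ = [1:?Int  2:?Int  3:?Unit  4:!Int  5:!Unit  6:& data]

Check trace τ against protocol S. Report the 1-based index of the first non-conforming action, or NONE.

5

step 1: ?Int  ✓  cont: ?Int.μX.…
step 2: ?Int  ✓  cont: μX.…
step 3: ?Unit  ✓  cont: !Int.?Unit.&{retry: μX.…, data: end}
step 4: !Int  ✓  cont: ?Unit.&{retry: μX.…, data: end}
step 5: got !Unit, protocol expects ?Unit  ✗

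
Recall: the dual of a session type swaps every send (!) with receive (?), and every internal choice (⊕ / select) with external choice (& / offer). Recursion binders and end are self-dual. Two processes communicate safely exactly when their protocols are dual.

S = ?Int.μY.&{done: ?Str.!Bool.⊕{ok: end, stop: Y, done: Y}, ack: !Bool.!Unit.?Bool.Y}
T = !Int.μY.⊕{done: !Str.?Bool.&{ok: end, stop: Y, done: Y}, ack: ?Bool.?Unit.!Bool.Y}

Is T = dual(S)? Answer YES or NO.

?Int vs !Int  match
  μY vs μY  match (μ self-dual)
    &{done,ack} vs ⊕{done,ack}  match labels match
      • done:
        ?Str vs !Str  match
          !Bool vs ?Bool  match
            ⊕{ok,stop,done} vs &{ok,stop,done}  match labels match
              • ok:
                end vs end  match
              • stop:
                Y vs Y  match
              • done:
                Y vs Y  match
      • ack:
        !Bool vs ?Bool  match
          !Unit vs ?Unit  match
            ?Bool vs !Bool  match
              Y vs Y  match

YES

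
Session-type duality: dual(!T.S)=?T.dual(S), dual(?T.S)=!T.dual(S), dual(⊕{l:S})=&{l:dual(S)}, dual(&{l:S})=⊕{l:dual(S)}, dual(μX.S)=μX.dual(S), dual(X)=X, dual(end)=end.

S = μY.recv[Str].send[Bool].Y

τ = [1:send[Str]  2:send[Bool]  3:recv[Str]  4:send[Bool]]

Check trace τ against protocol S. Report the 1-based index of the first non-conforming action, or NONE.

[1] got send[Str], protocol expects recv[Str]  ✗

1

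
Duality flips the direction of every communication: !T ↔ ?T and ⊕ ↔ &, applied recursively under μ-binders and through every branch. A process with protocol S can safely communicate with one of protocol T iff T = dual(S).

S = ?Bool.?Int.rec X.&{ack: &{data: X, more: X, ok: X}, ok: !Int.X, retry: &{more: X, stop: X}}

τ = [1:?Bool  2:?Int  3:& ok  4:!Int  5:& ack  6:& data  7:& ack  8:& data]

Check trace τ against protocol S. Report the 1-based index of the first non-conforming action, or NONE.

[1] ?Bool  ok  state: ?Int.rec X.…
[2] ?Int  ok  state: rec X.…
[3] & ok  ok  state: !Int.rec X.…
[4] !Int  ok  state: rec X.…
[5] & ack  ok  state: &{data: rec X.…, more: rec X.…, ok: rec X.…}
[6] & data  ok  state: rec X.…
[7] & ack  ok  state: &{data: rec X.…, more: rec X.…, ok: rec X.…}
[8] & data  ok  state: rec X.…
all 8 steps conform

NONE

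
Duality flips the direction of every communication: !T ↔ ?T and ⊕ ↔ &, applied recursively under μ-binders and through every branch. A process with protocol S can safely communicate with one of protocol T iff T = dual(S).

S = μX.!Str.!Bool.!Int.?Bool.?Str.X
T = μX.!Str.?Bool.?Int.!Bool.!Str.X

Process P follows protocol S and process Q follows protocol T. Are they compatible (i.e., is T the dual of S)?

NO

μX | μX  match (μ self-dual)
  !Str | !Str  ✗ same direction on both sides — not dual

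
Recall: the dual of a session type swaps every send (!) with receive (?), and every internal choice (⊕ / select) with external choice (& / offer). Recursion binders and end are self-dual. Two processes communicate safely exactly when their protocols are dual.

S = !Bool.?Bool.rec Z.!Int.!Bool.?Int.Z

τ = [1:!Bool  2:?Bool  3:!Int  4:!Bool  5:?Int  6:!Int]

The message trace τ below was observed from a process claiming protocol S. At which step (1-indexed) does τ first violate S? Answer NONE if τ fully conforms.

step 1: !Bool  ok  residual = ?Bool.rec Z.…
step 2: ?Bool  ok  residual = rec Z.…
step 3: !Int  ok  residual = !Bool.?Int.rec Z.…
step 4: !Bool  ok  residual = ?Int.rec Z.…
step 5: ?Int  ok  residual = rec Z.…
step 6: !Int  ok  residual = !Bool.?Int.rec Z.…
all 6 steps conform

NONE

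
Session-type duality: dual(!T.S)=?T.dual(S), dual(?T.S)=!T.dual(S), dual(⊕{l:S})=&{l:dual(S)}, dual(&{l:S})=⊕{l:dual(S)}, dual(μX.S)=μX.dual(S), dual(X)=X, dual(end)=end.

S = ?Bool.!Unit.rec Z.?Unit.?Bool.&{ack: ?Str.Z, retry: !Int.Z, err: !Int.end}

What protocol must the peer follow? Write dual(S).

?Bool ↦ !Bool
  !Unit ↦ ?Unit
    rec Z ↦ rec Z  (μ self-dual)
      ?Unit ↦ !Unit
        ?Bool ↦ !Bool
          &{ack,retry,err} ↦ +{ack,retry,err}  (offer→select)
            [ack]
              ?Str ↦ !Str
                Z self-dual
            [retry]
              !Int ↦ ?Int
                Z self-dual
            [err]
              !Int ↦ ?Int
                end self-dual

!Bool.?Unit.rec Z.!Unit.!Bool.+{ack: !Str.Z, retry: ?Int.Z, err: ?Int.end}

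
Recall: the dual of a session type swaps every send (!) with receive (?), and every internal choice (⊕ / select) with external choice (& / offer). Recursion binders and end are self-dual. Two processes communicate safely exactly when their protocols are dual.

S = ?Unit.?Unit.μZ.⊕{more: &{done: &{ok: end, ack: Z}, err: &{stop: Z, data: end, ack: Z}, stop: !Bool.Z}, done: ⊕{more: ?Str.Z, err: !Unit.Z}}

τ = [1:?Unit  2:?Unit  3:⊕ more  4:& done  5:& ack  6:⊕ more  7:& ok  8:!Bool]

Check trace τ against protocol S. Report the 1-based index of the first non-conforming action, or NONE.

7

@1 ?Unit  match  cont: ?Unit.μZ.…
@2 ?Unit  match  cont: μZ.…
@3 ⊕ more  match  cont: &{done: &{ok: end, ack: μZ.…}, err: &{stop: μZ.…, data: end, ack: μZ.…}, stop: !Bool.μZ.…}
@4 & done  match  cont: &{ok: end, ack: μZ.…}
@5 & ack  match  cont: μZ.…
@6 ⊕ more  match  cont: &{done: &{ok: end, ack: μZ.…}, err: &{stop: μZ.…, data: end, ack: μZ.…}, stop: !Bool.μZ.…}
@7 got & ok, protocol expects & done or & err or & stop  ✗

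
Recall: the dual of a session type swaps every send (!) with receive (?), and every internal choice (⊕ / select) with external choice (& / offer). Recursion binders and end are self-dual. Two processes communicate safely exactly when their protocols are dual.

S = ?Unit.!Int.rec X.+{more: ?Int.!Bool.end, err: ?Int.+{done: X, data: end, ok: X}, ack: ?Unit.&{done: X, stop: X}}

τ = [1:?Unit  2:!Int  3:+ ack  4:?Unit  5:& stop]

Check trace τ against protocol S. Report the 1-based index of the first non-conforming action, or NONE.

@1 ?Unit  ✓  now at !Int.rec X.…
@2 !Int  ✓  now at rec X.…
@3 + ack  ✓  now at ?Unit.&{done: rec X.…, stop: rec X.…}
@4 ?Unit  ✓  now at &{done: rec X.…, stop: rec X.…}
@5 & stop  ✓  now at rec X.…
all 5 steps conform

NONE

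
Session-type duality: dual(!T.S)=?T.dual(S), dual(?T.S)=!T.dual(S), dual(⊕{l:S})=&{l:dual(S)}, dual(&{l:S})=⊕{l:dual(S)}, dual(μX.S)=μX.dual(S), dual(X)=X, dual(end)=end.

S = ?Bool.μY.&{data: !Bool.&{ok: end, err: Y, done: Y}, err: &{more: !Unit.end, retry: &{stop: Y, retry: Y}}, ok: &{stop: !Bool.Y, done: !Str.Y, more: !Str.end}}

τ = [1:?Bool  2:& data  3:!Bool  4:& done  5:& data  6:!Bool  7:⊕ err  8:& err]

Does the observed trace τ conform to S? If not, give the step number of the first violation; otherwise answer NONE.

[1] ?Bool  ok  residual = μY.…
[2] & data  ok  residual = !Bool.&{ok: end, err: μY.…, done: μY.…}
[3] !Bool  ok  residual = &{ok: end, err: μY.…, done: μY.…}
[4] & done  ok  residual = μY.…
[5] & data  ok  residual = !Bool.&{ok: end, err: μY.…, done: μY.…}
[6] !Bool  ok  residual = &{ok: end, err: μY.…, done: μY.…}
[7] got ⊕ err, protocol expects & ok or & err or & done  ✗

7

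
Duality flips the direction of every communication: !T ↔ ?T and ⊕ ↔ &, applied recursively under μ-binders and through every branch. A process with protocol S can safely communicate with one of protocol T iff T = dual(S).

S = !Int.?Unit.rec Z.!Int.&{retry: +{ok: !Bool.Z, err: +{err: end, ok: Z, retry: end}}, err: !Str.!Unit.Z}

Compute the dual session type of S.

!Int = ?Int
  ?Unit = !Unit
    rec Z = rec Z  (μ self-dual)
      !Int = ?Int
        &{retry,err} = +{retry,err}  (offer→select)
          case retry:
            +{ok,err} = &{ok,err}  (select→offer)
              case ok:
                !Bool = ?Bool
                  Z ↦ Z
              case err:
                +{err,ok,retry} = &{err,ok,retry}  (select→offer)
                  case err:
                    end ↦ end
                  case ok:
                    Z ↦ Z
                  case retry:
                    end ↦ end
          case err:
            !Str = ?Str
              !Unit = ?Unit
                Z ↦ Z

?Int.!Unit.rec Z.?Int.+{retry: &{ok: ?Bool.Z, err: &{err: end, ok: Z, retry: end}}, err: ?Str.?Unit.Z}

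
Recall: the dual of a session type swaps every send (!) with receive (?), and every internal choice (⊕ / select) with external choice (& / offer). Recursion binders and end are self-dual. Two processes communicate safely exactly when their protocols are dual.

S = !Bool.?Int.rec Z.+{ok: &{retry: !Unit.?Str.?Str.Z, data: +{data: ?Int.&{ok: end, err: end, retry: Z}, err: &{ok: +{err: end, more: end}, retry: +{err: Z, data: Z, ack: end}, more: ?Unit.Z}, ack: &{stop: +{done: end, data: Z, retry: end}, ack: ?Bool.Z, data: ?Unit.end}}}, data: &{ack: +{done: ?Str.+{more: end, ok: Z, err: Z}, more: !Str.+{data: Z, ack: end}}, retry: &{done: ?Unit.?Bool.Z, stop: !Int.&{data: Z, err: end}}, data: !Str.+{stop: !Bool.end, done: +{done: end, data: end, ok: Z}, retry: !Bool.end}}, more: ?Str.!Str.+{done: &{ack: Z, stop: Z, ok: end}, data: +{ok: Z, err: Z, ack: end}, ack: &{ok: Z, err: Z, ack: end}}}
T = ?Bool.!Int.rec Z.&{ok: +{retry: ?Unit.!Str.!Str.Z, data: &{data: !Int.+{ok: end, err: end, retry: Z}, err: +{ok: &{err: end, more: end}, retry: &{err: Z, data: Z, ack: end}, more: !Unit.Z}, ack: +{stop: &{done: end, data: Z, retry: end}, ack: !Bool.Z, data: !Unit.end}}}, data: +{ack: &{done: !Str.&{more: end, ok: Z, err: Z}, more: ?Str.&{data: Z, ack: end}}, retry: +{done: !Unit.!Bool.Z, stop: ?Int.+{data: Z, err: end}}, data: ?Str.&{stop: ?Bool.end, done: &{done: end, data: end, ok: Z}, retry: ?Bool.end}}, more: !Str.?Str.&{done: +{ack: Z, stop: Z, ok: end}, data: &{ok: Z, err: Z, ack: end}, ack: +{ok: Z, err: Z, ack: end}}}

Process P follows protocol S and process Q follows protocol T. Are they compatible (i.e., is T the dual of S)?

!Bool vs ?Bool  ✓
  ?Int vs !Int  ✓
    rec Z vs rec Z  ✓ (binder kept)
      +{ok,data,more} vs &{ok,data,more}  ✓ same labels
        • ok:
          &{retry,data} vs +{retry,data}  ✓ same labels
            • retry:
              !Unit vs ?Unit  ✓
                ?Str vs !Str  ✓
                  ?Str vs !Str  ✓
                    Z vs Z  ✓
            • data:
              +{data,err,ack} vs &{data,err,ack}  ✓ same labels
                • data:
                  ?Int vs !Int  ✓
                    &{ok,err,retry} vs +{ok,err,retry}  ✓ same labels
                      • ok:
                        end vs end  ✓
                      • err:
                        end vs end  ✓
                      • retry:
                        Z vs Z  ✓
                • err:
                  &{ok,retry,more} vs +{ok,retry,more}  ✓ same labels
                    • ok:
                      +{err,more} vs &{err,more}  ✓ same labels
                        • err:
                          end vs end  ✓
                        • more:
                          end vs end  ✓
                    • retry:
                      +{err,data,ack} vs &{err,data,ack}  ✓ same labels
                        • err:
                          Z vs Z  ✓
                        • data:
                          Z vs Z  ✓
                        • ack:
                          end vs end  ✓
                    • more:
                      ?Unit vs !Unit  ✓
                        Z vs Z  ✓
                • ack:
                  &{stop,ack,data} vs +{stop,ack,data}  ✓ same labels
                    • stop:
                      +{done,data,retry} vs &{done,data,retry}  ✓ same labels
                        • done:
                          end vs end  ✓
                        • data:
                          Z vs Z  ✓
                        • retry:
                          end vs end  ✓
                    • ack:
                      ?Bool vs !Bool  ✓
                        Z vs Z  ✓
                    • data:
                      ?Unit vs !Unit  ✓
                        end vs end  ✓
        • data:
          &{ack,retry,data} vs +{ack,retry,data}  ✓ same labels
            • ack:
              +{done,more} vs &{done,more}  ✓ same labels
                • done:
                  ?Str vs !Str  ✓
                    +{more,ok,err} vs &{more,ok,err}  ✓ same labels
                      • more:
                        end vs end  ✓
                      • ok:
                        Z vs Z  ✓
                      • err:
                        Z vs Z  ✓
                • more:
                  !Str vs ?Str  ✓
                    +{data,ack} vs &{data,ack}  ✓ same labels
                      • data:
                        Z vs Z  ✓
                      • ack:
                        end vs end  ✓
            • retry:
              &{done,stop} vs +{done,stop}  ✓ same labels
                • done:
                  ?Unit vs !Unit  ✓
                    ?Bool vs !Bool  ✓
                      Z vs Z  ✓
                • stop:
                  !Int vs ?Int  ✓
                    &{data,err} vs +{data,err}  ✓ same labels
                      • data:
                        Z vs Z  ✓
                      • err:
                        end vs end  ✓
            • data:
              !Str vs ?Str  ✓
                +{stop,done,retry} vs &{stop,done,retry}  ✓ same labels
                  • stop:
                    !Bool vs ?Bool  ✓
                      end vs end  ✓
                  • done:
                    +{done,data,ok} vs &{done,data,ok}  ✓ same labels
                      • done:
                        end vs end  ✓
                      • data:
                        end vs end  ✓
                      • ok:
                        Z vs Z  ✓
                  • retry:
                    !Bool vs ?Bool  ✓
                      end vs end  ✓
        • more:
          ?Str vs !Str  ✓
            !Str vs ?Str  ✓
              +{done,data,ack} vs &{done,data,ack}  ✓ same labels
                • done:
                  &{ack,stop,ok} vs +{ack,stop,ok}  ✓ same labels
                    • ack:
                      Z vs Z  ✓
                    • stop:
                      Z vs Z  ✓
                    • ok:
                      end vs end  ✓
                • data:
                  +{ok,err,ack} vs &{ok,err,ack}  ✓ same labels
                    • ok:
                      Z vs Z  ✓
                    • err:
                      Z vs Z  ✓
                    • ack:
                      end vs end  ✓
                • ack:
                  &{ok,err,ack} vs +{ok,err,ack}  ✓ same labels
                    • ok:
                      Z vs Z  ✓
                    • err:
                      Z vs Z  ✓
                    • ack:
                      end vs end  ✓

YES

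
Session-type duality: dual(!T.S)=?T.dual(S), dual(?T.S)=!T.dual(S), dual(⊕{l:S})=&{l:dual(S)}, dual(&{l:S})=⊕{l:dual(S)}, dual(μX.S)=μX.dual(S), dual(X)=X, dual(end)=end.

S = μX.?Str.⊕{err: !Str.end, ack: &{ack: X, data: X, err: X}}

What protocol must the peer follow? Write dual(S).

μX.!Str.&{err: ?Str.end, ack: ⊕{ack: X, data: X, err: X}}

μX ↦ μX  (binder kept)
  ?Str ↦ !Str
    ⊕{err,ack} ↦ &{err,ack}  (select→offer)
      case err:
        !Str ↦ ?Str
          end ↦ end
      case ack:
        &{ack,data,err} ↦ ⊕{ack,data,err}  (&→⊕)
          case ack:
            X ↦ X
          case data:
            X ↦ X
          case err:
            X ↦ X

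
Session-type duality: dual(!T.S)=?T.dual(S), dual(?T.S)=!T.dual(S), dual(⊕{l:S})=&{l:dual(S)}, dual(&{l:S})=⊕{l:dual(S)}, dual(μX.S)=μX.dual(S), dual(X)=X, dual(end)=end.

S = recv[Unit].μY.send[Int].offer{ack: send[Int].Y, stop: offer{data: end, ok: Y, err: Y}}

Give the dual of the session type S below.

recv[Unit] = send[Unit]
  μY = μY  (rec unchanged)
    send[Int] = recv[Int]
      offer{ack,stop} = select{ack,stop}  (external→internal)
        case ack:
          send[Int] = recv[Int]
            dual(Y) = Y
        case stop:
          offer{data,ok,err} = select{data,ok,err}  (external→internal)
            case data:
              dual(end) = end
            case ok:
              dual(Y) = Y
            case err:
              dual(Y) = Y

send[Unit].μY.recv[Int].select{ack: recv[Int].Y, stop: select{data: end, ok: Y, err: Y}}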